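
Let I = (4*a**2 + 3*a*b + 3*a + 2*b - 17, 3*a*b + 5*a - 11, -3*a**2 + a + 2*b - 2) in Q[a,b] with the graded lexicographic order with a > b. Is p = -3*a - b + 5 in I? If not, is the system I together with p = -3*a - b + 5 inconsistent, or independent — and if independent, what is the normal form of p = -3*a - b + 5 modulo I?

First compute the reduced Gröbner basis of I by Buchberger's algorithm.
f_1 = 4*a**2 + 3*a*b + 3*a + 2*b - 17, LT = a**2.
f_2 = 3*a*b + 5*a - 11, LT = a*b.
f_3 = -3*a**2 + a + 2*b - 2, LT = a**2.

S(f_1,f_2): lcm = a**2*b. S = 3/4*a*b**2 - 5/3*a**2 + 3/4*a*b + 1/2*b**2 + 11/3*a - 17/4*b.
  leading term a*b**2: subtract (1/4*b)·f_2 from 3/4*a*b**2 - 5/3*a**2 + 3/4*a*b + 1/2*b**2 + 11/3*a - 17/4*b → -5/3*a**2 - 1/2*a*b + 1/2*b**2 + 11/3*a - 3/2*b
  leading term a**2: subtract (-5/12)·f_1 from -5/3*a**2 - 1/2*a*b + 1/2*b**2 + 11/3*a - 3/2*b → 3/4*a*b + 1/2*b**2 + 59/12*a - 2/3*b - 85/12
  leading term a*b: subtract (1/4)·f_2 from 3/4*a*b + 1/2*b**2 + 59/12*a - 2/3*b - 85/12 → 1/2*b**2 + 11/3*a - 2/3*b - 13/3
  leading term b**2: no divisor's leading term divides it; move 1/2*b**2 to the remainder.
  leading term a: no divisor's leading term divides it; move 11/3*a to the remainder.
  leading term b: no divisor's leading term divides it; move -2/3*b to the remainder.
  leading term 1: no divisor's leading term divides it; move -13/3 to the remainder.
  remainder 1/2*b**2 + 11/3*a - 2/3*b - 13/3 ≠ 0; add h_4 = 1/2*b**2 + 11/3*a - 2/3*b - 13/3 to the basis.

S(f_1,f_3): lcm = a**2. S = 3/4*a*b + 13/12*a + 7/6*b - 59/12.
  leading term a*b: subtract (1/4)·f_2 from 3/4*a*b + 13/12*a + 7/6*b - 59/12 → -1/6*a + 7/6*b - 13/6
  leading term a: no divisor's leading term divides it; move -1/6*a to the remainder.
  leading term b: no divisor's leading term divides it; move 7/6*b to the remainder.
  leading term 1: no divisor's leading term divides it; move -13/6 to the remainder.
  remainder -1/6*a + 7/6*b - 13/6 ≠ 0; add h_5 = -1/6*a + 7/6*b - 13/6 to the basis.

S(f_2,f_3): lcm = a**2*b. S = 5/3*a**2 + 1/3*a*b + 2/3*b**2 - 11/3*a - 2/3*b.
  leading term a**2: subtract (5/12)·f_1 from 5/3*a**2 + 1/3*a*b + 2/3*b**2 - 11/3*a - 2/3*b → -11/12*a*b + 2/3*b**2 - 59/12*a - 3/2*b + 85/12
  leading term a*b: subtract (-11/36)·f_2 from -11/12*a*b + 2/3*b**2 - 59/12*a - 3/2*b + 85/12 → 2/3*b**2 - 61/18*a - 3/2*b + 67/18
  leading term b**2: subtract (4/3)·h_4 from 2/3*b**2 - 61/18*a - 3/2*b + 67/18 → -149/18*a - 11/18*b + 19/2
  leading term a: subtract (149/3)·h_5 from -149/18*a - 11/18*b + 19/2 → -527/9*b + 1054/9
  leading term b: no divisor's leading term divides it; move -527/9*b to the remainder.
  leading term 1: no divisor's leading term divides it; move 1054/9 to the remainder.
  remainder -527/9*b + 1054/9 ≠ 0; add h_6 = -527/9*b + 1054/9 to the basis.

The other S-polynomials (S(f_1,h_4), S(f_2,h_4), S(f_3,h_4), S(f_1,h_5), S(f_2,h_5), S(f_3,h_5), S(h_4,h_5), S(f_1,h_6), S(f_2,h_6), S(f_3,h_6), S(h_4,h_6), S(h_5,h_6)) all reduce to 0 modulo the current basis, so we have a Gröbner basis.
Inter-reduce: drop elements whose leading term is divisible by another's, tail-reduce, and make monic.
Reduced Gröbner basis: {a - 1, b - 2}.
Label its elements g_1 = a - 1, g_2 = b - 2.

Reduce p = -3*a - b + 5 modulo G:
  leading term a: subtract (-3)·g_1 from -3*a - b + 5 → -b + 2
  leading term b: subtract (-1)·g_2 from -b + 2 → 0
  normal form = 0.
Since the normal form is 0, p ∈ I.

-3*a - b + 5 lies in I (it reduces to 0).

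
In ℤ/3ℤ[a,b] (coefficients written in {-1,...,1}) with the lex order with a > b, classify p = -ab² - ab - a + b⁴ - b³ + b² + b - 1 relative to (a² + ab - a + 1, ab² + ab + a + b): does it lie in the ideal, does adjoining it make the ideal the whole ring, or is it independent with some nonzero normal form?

-ab² - ab - a + b⁴ - b³ + b² + b - 1 is independent of I; its normal form modulo I is b² - 1.

First compute the reduced Gröbner basis of I by Buchberger's algorithm.
f_1 = a² + ab - a + 1, LT = a².
f_2 = ab² + ab + a + b, LT = ab².

S(f_1,f_2): lcm = a²b². S = -a²b - a² + ab³ - ab² - ab + b².
  leading term a²b: subtract (-b)·f_1 from -a²b - a² + ab³ - ab² - ab + b² → -a² + ab³ + ab + b² + b
  leading term a²: subtract (-1)·f_1 from -a² + ab³ + ab + b² + b → ab³ - ab - a + b² + b + 1
  leading term ab³: subtract (b)·f_2 from ab³ - ab - a + b² + b + 1 → -ab² + ab - a + b + 1
  leading term ab²: subtract (-1)·f_2 from -ab² + ab - a + b + 1 → -ab - b + 1
  leading term ab: no divisor's leading term divides it; move -ab to the remainder.
  leading term b: no divisor's leading term divides it; move -b to the remainder.
  leading term 1: no divisor's leading term divides it; move 1 to the remainder.
  remainder -ab - b + 1 ≠ 0; add h_3 = -ab - b + 1 to the basis.

S(f_2,h_3): lcm = ab². S = ab + a - b² - b.
  leading term ab: subtract (-1)·h_3 from ab + a - b² - b → a - b² + b + 1
  leading term a: no divisor's leading term divides it; move a to the remainder.
  leading term b²: no divisor's leading term divides it; move -b² to the remainder.
  leading term b: no divisor's leading term divides it; move b to the remainder.
  leading term 1: no divisor's leading term divides it; move 1 to the remainder.
  remainder a - b² + b + 1 ≠ 0; add h_4 = a - b² + b + 1 to the basis.

S(f_2,h_4): lcm = ab². S = ab + a + b⁴ - b³ - b² + b.
  leading term ab: subtract (-1)·h_3 from ab + a + b⁴ - b³ - b² + b → a + b⁴ - b³ - b² + 1
  leading term a: subtract (1)·h_4 from a + b⁴ - b³ - b² + 1 → b⁴ - b³ - b
  leading term b⁴: no divisor's leading term divides it; move b⁴ to the remainder.
  leading term b³: no divisor's leading term divides it; move -b³ to the remainder.
  leading term b: no divisor's leading term divides it; move -b to the remainder.
  remainder b⁴ - b³ - b ≠ 0; add h_5 = b⁴ - b³ - b to the basis.

S(h_3,h_4): lcm = ab. S = b³ - b² - 1.
  leading term b³: no divisor's leading term divides it; move b³ to the remainder.
  leading term b²: no divisor's leading term divides it; move -b² to the remainder.
  leading term 1: no divisor's leading term divides it; move -1 to the remainder.
  remainder b³ - b² - 1 ≠ 0; add h_6 = b³ - b² - 1 to the basis.

The other S-polynomials (S(f_1,h_3), S(f_1,h_4), S(f_1,h_5), S(f_2,h_5), S(h_3,h_5), S(h_4,h_5), S(f_1,h_6), S(f_2,h_6), S(h_3,h_6), S(h_4,h_6), S(h_5,h_6)) all reduce to 0 modulo the current basis, so we have a Gröbner basis.
Inter-reduce: drop elements whose leading term is divisible by another's, tail-reduce, and make monic.
Reduced Gröbner basis: {a - b² + b + 1, b³ - b² - 1}.
Label its elements g_1 = a - b² + b + 1, g_2 = b³ - b² - 1.

Reduce p = -ab² - ab - a + b⁴ - b³ + b² + b - 1 modulo G:
  leading term ab²: subtract (-b²)·g_1 from -ab² - ab - a + b⁴ - b³ + b² + b - 1 → -ab - a - b² + b - 1
  leading term ab: subtract (-b)·g_1 from -ab - a - b² + b - 1 → -a - b³ - b - 1
  leading term a: subtract (-1)·g_1 from -a - b³ - b - 1 → -b³ - b²
  leading term b³: subtract (-1)·g_2 from -b³ - b² → b² - 1
  leading term b²: no divisor's leading term divides it; move b² to the remainder.
  leading term 1: no divisor's leading term divides it; move -1 to the remainder.
  normal form = b² - 1.
The normal form is nonzero, so p ∉ I. Since p minus its normal form lies in I, I + (p) = I + (r) where r = b² - 1; decide whether this ideal is the whole ring.
Run Buchberger on G together with r (pairs among the g_i already reduce to 0 since G is a Gröbner basis):
g_1 = a - b² + b + 1, LT = a.
g_2 = b³ - b² - 1, LT = b³.
r = b² - 1, LT = b².

S(g_2,r): lcm = b³. S = -b² + b - 1.
  leading term b²: subtract (-1)·r from -b² + b - 1 → b + 1
  leading term b: no divisor's leading term divides it; move b to the remainder.
  leading term 1: no divisor's leading term divides it; move 1 to the remainder.
  remainder b + 1 ≠ 0; add m_4 = b + 1 to the basis.

The other S-polynomials (S(g_1,g_2), S(g_1,r), S(g_1,m_4), S(g_2,m_4), S(r,m_4)) all reduce to 0 modulo the current basis, so we have a Gröbner basis.
Inter-reduce: drop elements whose leading term is divisible by another's, tail-reduce, and make monic.
Reduced Gröbner basis: {a - 1, b + 1}.
The reduced Gröbner basis of I + (p) is {a - 1, b + 1} ≠ {1}, a proper ideal, so the enlarged system stays consistent: p is independent of I, with normal form b² - 1.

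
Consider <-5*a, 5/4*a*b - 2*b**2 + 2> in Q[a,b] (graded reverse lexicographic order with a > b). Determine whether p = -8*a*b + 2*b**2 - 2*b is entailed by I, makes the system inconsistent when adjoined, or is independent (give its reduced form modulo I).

-8*a*b + 2*b**2 - 2*b is independent of I; its normal form modulo I is -2*b + 2.

First compute the reduced Gröbner basis of I by Buchberger's algorithm.
f_1 = -5*a, LT = a.
f_2 = 5/4*a*b - 2*b**2 + 2, LT = a*b.

S(f_1,f_2): lcm = a*b. S = 8/5*b**2 - 8/5.
  leading term b**2: no divisor's leading term divides it; move 8/5*b**2 to the remainder.
  leading term 1: no divisor's leading term divides it; move -8/5 to the remainder.
  remainder 8/5*b**2 - 8/5 ≠ 0; add h_3 = 8/5*b**2 - 8/5 to the basis.

The other S-polynomials (S(f_1,h_3), S(f_2,h_3)) all reduce to 0 modulo the current basis, so we have a Gröbner basis.
Inter-reduce: drop elements whose leading term is divisible by another's, tail-reduce, and make monic.
Reduced Gröbner basis: {b**2 - 1, a}.
Label its elements g_1 = b**2 - 1, g_2 = a.

Reduce p = -8*a*b + 2*b**2 - 2*b modulo G:
  leading term a*b: subtract (-8*b)·g_2 from -8*a*b + 2*b**2 - 2*b → 2*b**2 - 2*b
  leading term b**2: subtract (2)·g_1 from 2*b**2 - 2*b → -2*b + 2
  leading term b: no divisor's leading term divides it; move -2*b to the remainder.
  leading term 1: no divisor's leading term divides it; move 2 to the remainder.
  normal form = -2*b + 2.
The normal form is nonzero, so p ∉ I. Since p minus its normal form lies in I, I + (p) = I + (r) where r = -2*b + 2; decide whether this ideal is the whole ring.
Run Buchberger on G together with r (pairs among the g_i already reduce to 0 since G is a Gröbner basis):
g_1 = b**2 - 1, LT = b**2.
g_2 = a, LT = a.
r = -2*b + 2, LT = b.

The S-polynomials (S(g_1,g_2), S(g_1,r), S(g_2,r)) all reduce to 0 modulo the current basis, so we have a Gröbner basis.
Inter-reduce: drop elements whose leading term is divisible by another's, tail-reduce, and make monic.
Reduced Gröbner basis: {a, b - 1}.
The reduced Gröbner basis of I + (p) is {a, b - 1} ≠ {1}, a proper ideal, so the enlarged system stays consistent: p is independent of I, with normal form -2*b + 2.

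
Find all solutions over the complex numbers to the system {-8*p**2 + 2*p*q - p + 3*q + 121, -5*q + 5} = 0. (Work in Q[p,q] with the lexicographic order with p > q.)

{(-31/8, 1), (4, 1)}

Compute a lex Gröbner basis by Buchberger's algorithm.
f_1 = -8*p**2 + 2*p*q - p + 3*q + 121, LT = p**2.
f_2 = -5*q + 5, LT = q.

S(f_1,f_2): leading monomials are coprime, so the S-polynomial reduces to 0 (Buchberger's first criterion).
Every S-polynomial of the final basis reduces to 0, so we have a Gröbner basis.
Inter-reduce: drop elements whose leading term is divisible by another's, tail-reduce, and make monic.
Reduced Gröbner basis: {p**2 - 1/8*p - 31/2, q - 1}.

Elimination: the polynomial q - 1 lies in the elimination ideal for q, so q ∈ {1}. For each such q, the remaining basis elements (now univariate) give the rest of the solution.
  q = 1: the earlier basis element becomes p**2 - 1/8*p - 31/2 = 0, giving p = -31/8, 4 — points (-31/8, 1), (4, 1).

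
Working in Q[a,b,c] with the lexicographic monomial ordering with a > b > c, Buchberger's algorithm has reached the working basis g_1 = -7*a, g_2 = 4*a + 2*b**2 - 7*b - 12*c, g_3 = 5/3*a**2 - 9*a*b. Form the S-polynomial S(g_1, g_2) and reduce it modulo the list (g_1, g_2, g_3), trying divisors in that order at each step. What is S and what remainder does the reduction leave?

lcm(LM(g_1), LM(g_2)) = a.
S = (lcm/LT(g_1))·g_1 − (lcm/LT(g_2))·g_2 = -1/2*b**2 + 7/4*b + 3*c.
Reduce S modulo (g_1, g_2, g_3) in that order:
  leading term b**2: no divisor's leading term divides it; move -1/2*b**2 to the remainder.
  leading term b: no divisor's leading term divides it; move 7/4*b to the remainder.
  leading term c: no divisor's leading term divides it; move 3*c to the remainder.
The remainder -1/2*b**2 + 7/4*b + 3*c is nonzero, so it would be added as the next basis element.

S(g_1, g_2) = -1/2*b**2 + 7/4*b + 3*c; remainder on division = -1/2*b**2 + 7/4*b + 3*c.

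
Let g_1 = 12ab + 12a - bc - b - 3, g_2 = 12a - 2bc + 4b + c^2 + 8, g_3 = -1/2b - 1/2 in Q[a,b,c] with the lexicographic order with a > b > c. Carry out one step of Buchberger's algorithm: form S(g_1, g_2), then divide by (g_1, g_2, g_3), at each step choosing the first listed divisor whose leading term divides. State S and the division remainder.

S(g_1, g_2) = a + 1/6b^2c - 1/3b^2 - 1/12bc^2 - 1/12bc - 3/4b - 1/4; remainder on division = 1/12c - 1/6.

lcm(LM(g_1), LM(g_2)) = ab.
S = (lcm/LT(g_1))·g_1 − (lcm/LT(g_2))·g_2 = a + 1/6b^2c - 1/3b^2 - 1/12bc^2 - 1/12bc - 3/4b - 1/4.
Reduce S modulo (g_1, g_2, g_3) in that order:
  leading term a: subtract (1/12)·g_2 from a + 1/6b^2c - 1/3b^2 - 1/12bc^2 - 1/12bc - 3/4b - 1/4 → 1/6b^2c - 1/3b^2 - 1/12bc^2 + 1/12bc - 13/12b - 1/12c^2 - 11/12
  leading term b^2c: subtract (-1/3bc)·g_3 from 1/6b^2c - 1/3b^2 - 1/12bc^2 + 1/12bc - 13/12b - 1/12c^2 - 11/12 → -1/3b^2 - 1/12bc^2 - 1/12bc - 13/12b - 1/12c^2 - 11/12
  leading term b^2: subtract (2/3b)·g_3 from -1/3b^2 - 1/12bc^2 - 1/12bc - 13/12b - 1/12c^2 - 11/12 → -1/12bc^2 - 1/12bc - 3/4b - 1/12c^2 - 11/12
  leading term bc^2: subtract (1/6c^2)·g_3 from -1/12bc^2 - 1/12bc - 3/4b - 1/12c^2 - 11/12 → -1/12bc - 3/4b - 11/12
  leading term bc: subtract (1/6c)·g_3 from -1/12bc - 3/4b - 11/12 → -3/4b + 1/12c - 11/12
  leading term b: subtract (3/2)·g_3 from -3/4b + 1/12c - 11/12 → 1/12c - 1/6
  leading term c: no divisor's leading term divides it; move 1/12c to the remainder.
  leading term 1: no divisor's leading term divides it; move -1/6 to the remainder.
The remainder 1/12c - 1/6 is nonzero, so it would be added as the next basis element.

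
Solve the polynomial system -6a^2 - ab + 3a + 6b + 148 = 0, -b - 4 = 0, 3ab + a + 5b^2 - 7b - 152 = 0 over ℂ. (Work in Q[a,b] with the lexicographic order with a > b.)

Compute a lex Gröbner basis by Buchberger's algorithm.
f_1 = -6a^2 - ab + 3a + 6b + 148, LT = a^2.
f_2 = -b - 4, LT = b.
f_3 = 3ab + a + 5b^2 - 7b - 152, LT = ab.

S(f_1,f_3): lcm = a^2b. S = -1/3a^2 - 3/2ab^2 + 11/6ab + 152/3a - b^2 - 74/3b.
  reduce S modulo (f_1, f_2, f_3):
  remainder 341/18a + 682/9 ≠ 0; add h_4 = 341/18a + 682/9 to the basis.

The other S-polynomials (S(f_1,f_2), S(f_2,f_3), S(f_1,h_4), S(f_2,h_4), S(f_3,h_4)) all reduce to 0 modulo the current basis, so we have a Gröbner basis.
Inter-reduce: drop elements whose leading term is divisible by another's, tail-reduce, and make monic.
Reduced Gröbner basis: {a + 4, b + 4}.

Since the basis is lex-ordered, b + 4 is univariate in b. Its roots are {-4}. Back-substituting each root into the other basis elements fixes the other coordinates.
  b = -4: the earlier basis element becomes a + 4 = 0, giving a = -4 — point (-4, -4).

{(-4, -4)}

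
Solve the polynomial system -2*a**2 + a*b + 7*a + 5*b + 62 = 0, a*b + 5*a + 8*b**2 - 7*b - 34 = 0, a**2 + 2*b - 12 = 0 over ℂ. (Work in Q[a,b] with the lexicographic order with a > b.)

{(-4, -2)}

Compute a lex Gröbner basis by Buchberger's algorithm.
f_1 = -2*a**2 + a*b + 7*a + 5*b + 62, LT = a**2.
f_2 = a*b + 5*a + 8*b**2 - 7*b - 34, LT = a*b.
f_3 = a**2 + 2*b - 12, LT = a**2.

S(f_1,f_2): lcm = a**2*b. S = -5*a**2 - 17/2*a*b**2 + 7/2*a*b + 34*a - 5/2*b**2 - 31*b.
  leading term a**2: subtract (5/2)·f_1 from -5*a**2 - 17/2*a*b**2 + 7/2*a*b + 34*a - 5/2*b**2 - 31*b → -17/2*a*b**2 + a*b + 33/2*a - 5/2*b**2 - 87/2*b - 155
  leading term a*b**2: subtract (-17/2*b)·f_2 from -17/2*a*b**2 + a*b + 33/2*a - 5/2*b**2 - 87/2*b - 155 → 87/2*a*b + 33/2*a + 68*b**3 - 62*b**2 - 665/2*b - 155
  leading term a*b: subtract (87/2)·f_2 from 87/2*a*b + 33/2*a + 68*b**3 - 62*b**2 - 665/2*b - 155 → -201*a + 68*b**3 - 410*b**2 - 28*b + 1324
  leading term a: no divisor's leading term divides it; move -201*a to the remainder.
  leading term b**3: no divisor's leading term divides it; move 68*b**3 to the remainder.
  leading term b**2: no divisor's leading term divides it; move -410*b**2 to the remainder.
  leading term b: no divisor's leading term divides it; move -28*b to the remainder.
  leading term 1: no divisor's leading term divides it; move 1324 to the remainder.
  remainder -201*a + 68*b**3 - 410*b**2 - 28*b + 1324 ≠ 0; add h_4 = -201*a + 68*b**3 - 410*b**2 - 28*b + 1324 to the basis.

S(f_1,f_3): lcm = a**2. S = -1/2*a*b - 7/2*a - 9/2*b - 19.
  leading term a*b: subtract (-1/2)·f_2 from -1/2*a*b - 7/2*a - 9/2*b - 19 → -a + 4*b**2 - 8*b - 36
  leading term a: subtract (1/201)·h_4 from -a + 4*b**2 - 8*b - 36 → -68/201*b**3 + 1214/201*b**2 - 1580/201*b - 8560/201
  leading term b**3: no divisor's leading term divides it; move -68/201*b**3 to the remainder.
  leading term b**2: no divisor's leading term divides it; move 1214/201*b**2 to the remainder.
  leading term b: no divisor's leading term divides it; move -1580/201*b to the remainder.
  leading term 1: no divisor's leading term divides it; move -8560/201 to the remainder.
  remainder -68/201*b**3 + 1214/201*b**2 - 1580/201*b - 8560/201 ≠ 0; add h_5 = -68/201*b**3 + 1214/201*b**2 - 1580/201*b - 8560/201 to the basis.

S(f_2,f_3): lcm = a**2*b. S = 5*a**2 + 8*a*b**2 - 7*a*b - 34*a - 2*b**2 + 12*b.
  leading term a**2: subtract (-5/2)·f_1 from 5*a**2 + 8*a*b**2 - 7*a*b - 34*a - 2*b**2 + 12*b → 8*a*b**2 - 9/2*a*b - 33/2*a - 2*b**2 + 49/2*b + 155
  leading term a*b**2: subtract (8*b)·f_2 from 8*a*b**2 - 9/2*a*b - 33/2*a - 2*b**2 + 49/2*b + 155 → -89/2*a*b - 33/2*a - 64*b**3 + 54*b**2 + 593/2*b + 155
  leading term a*b: subtract (-89/2)·f_2 from -89/2*a*b - 33/2*a - 64*b**3 + 54*b**2 + 593/2*b + 155 → 206*a - 64*b**3 + 410*b**2 - 15*b - 1358
  leading term a: subtract (-206/201)·h_4 from 206*a - 64*b**3 + 410*b**2 - 15*b - 1358 → 1144/201*b**3 - 2050/201*b**2 - 8783/201*b - 214/201
  leading term b**3: subtract (-286/17)·h_5 from 1144/201*b**3 - 2050/201*b**2 - 8783/201*b - 214/201 → 1554/17*b**2 - 2991/17*b - 12198/17
  leading term b**2: no divisor's leading term divides it; move 1554/17*b**2 to the remainder.
  leading term b: no divisor's leading term divides it; move -2991/17*b to the remainder.
  leading term 1: no divisor's leading term divides it; move -12198/17 to the remainder.
  remainder 1554/17*b**2 - 2991/17*b - 12198/17 ≠ 0; add h_6 = 1554/17*b**2 - 2991/17*b - 12198/17 to the basis.

S(f_2,h_5): lcm = a*b**3. S = 777/34*a*b**2 - 395/17*a*b - 2140/17*a + 8*b**4 - 7*b**3 - 34*b**2.
  leading term a*b**2: subtract (777/34*b)·f_2 from 777/34*a*b**2 - 395/17*a*b - 2140/17*a + 8*b**4 - 7*b**3 - 34*b**2 → -275/2*a*b - 2140/17*a + 8*b**4 - 3227/17*b**3 + 4283/34*b**2 + 777*b
  leading term a*b: subtract (-275/2)·f_2 from -275/2*a*b - 2140/17*a + 8*b**4 - 3227/17*b**3 + 4283/34*b**2 + 777*b → 19095/34*a + 8*b**4 - 3227/17*b**3 + 41683/34*b**2 - 371/2*b - 4675
  leading term a: subtract (-95/34)·h_4 from 19095/34*a + 8*b**4 - 3227/17*b**3 + 41683/34*b**2 - 371/2*b - 4675 → 8*b**4 + 3/17*b**3 + 2733/34*b**2 - 8967/34*b - 16585/17
  leading term b**4: subtract (-402/17*b)·h_5 from 8*b**4 + 3/17*b**3 + 2733/34*b**2 - 8967/34*b - 16585/17 → 143*b**3 - 211/2*b**2 - 43207/34*b - 16585/17
  leading term b**3: subtract (-28743/68)·h_5 from 143*b**3 - 211/2*b**2 - 43207/34*b - 16585/17 → 41607/17*b**2 - 156177/34*b - 322605/17
  leading term b**2: subtract (13869/518)·h_6 from 41607/17*b**2 - 156177/34*b - 322605/17 → 516168/4403*b + 1032336/4403
  leading term b: no divisor's leading term divides it; move 516168/4403*b to the remainder.
  leading term 1: no divisor's leading term divides it; move 1032336/4403 to the remainder.
  remainder 516168/4403*b + 1032336/4403 ≠ 0; add h_7 = 516168/4403*b + 1032336/4403 to the basis.

The other S-polynomials (S(f_1,h_4), S(f_2,h_4), S(f_3,h_4), S(f_1,h_5), S(f_3,h_5), S(h_4,h_5), S(f_1,h_6), S(f_2,h_6), S(f_3,h_6), S(h_4,h_6), S(h_5,h_6), S(f_1,h_7), S(f_2,h_7), S(f_3,h_7), S(h_4,h_7), S(h_5,h_7), S(h_6,h_7)) all reduce to 0 modulo the current basis, so we have a Gröbner basis.
Inter-reduce: drop elements whose leading term is divisible by another's, tail-reduce, and make monic.
Reduced Gröbner basis: {a + 4, b + 2}.

Since the basis is lex-ordered, b + 2 is univariate in b. Its roots are {-2}. Back-substituting each root into the other basis elements fixes the other coordinates.
  b = -2: the earlier basis element becomes a + 4 = 0, giving a = -4 — point (-4, -2).
A lex Gröbner basis triangularizes the system, enabling back-substitution.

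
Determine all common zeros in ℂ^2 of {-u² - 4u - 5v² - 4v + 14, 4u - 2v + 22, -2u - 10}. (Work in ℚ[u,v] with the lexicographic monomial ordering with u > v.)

{(-5, 1)}

Compute a lex Gröbner basis by Buchberger's algorithm.
f_1 = -u² - 4u - 5v² - 4v + 14, LT = u².
f_2 = 4u - 2v + 22, LT = u.
f_3 = -2u - 10, LT = u.

S(f_1,f_2): lcm = u². S = ½uv - 3/2u + 5v² + 4v - 14.
  leading term uv: subtract (⅛v)·f_2 from ½uv - 3/2u + 5v² + 4v - 14 → -3/2u + 21/4v² + 5/4v - 14
  leading term u: subtract (-⅜)·f_2 from -3/2u + 21/4v² + 5/4v - 14 → 21/4v² + ½v - 23/4
  leading term v²: no divisor's leading term divides it; move 21/4v² to the remainder.
  leading term v: no divisor's leading term divides it; move ½v to the remainder.
  leading term 1: no divisor's leading term divides it; move -23/4 to the remainder.
  remainder 21/4v² + ½v - 23/4 ≠ 0; add h_4 = 21/4v² + ½v - 23/4 to the basis.

S(f_1,f_3): lcm = u². S = -u + 5v² + 4v - 14.
  leading term u: subtract (-¼)·f_2 from -u + 5v² + 4v - 14 → 5v² + 7/2v - 17/2
  leading term v²: subtract (20/21)·h_4 from 5v² + 7/2v - 17/2 → 127/42v - 127/42
  leading term v: no divisor's leading term divides it; move 127/42v to the remainder.
  leading term 1: no divisor's leading term divides it; move -127/42 to the remainder.
  remainder 127/42v - 127/42 ≠ 0; add h_5 = 127/42v - 127/42 to the basis.

The other S-polynomials (S(f_2,f_3), S(f_1,h_4), S(f_2,h_4), S(f_3,h_4), S(f_1,h_5), S(f_2,h_5), S(f_3,h_5), S(h_4,h_5)) all reduce to 0 modulo the current basis, so we have a Gröbner basis.
Inter-reduce: drop elements whose leading term is divisible by another's, tail-reduce, and make monic.
Reduced Gröbner basis: {u + 5, v - 1}.

A lex Gröbner basis eliminates variables successively. Here v - 1 depends only on v, with roots {1}; lifting each root through the earlier basis elements recovers the full solutions.
  v = 1: the earlier basis element becomes u + 5 = 0, giving u = -5 — point (-5, 1).
Check: every point annihilates each of the original generators.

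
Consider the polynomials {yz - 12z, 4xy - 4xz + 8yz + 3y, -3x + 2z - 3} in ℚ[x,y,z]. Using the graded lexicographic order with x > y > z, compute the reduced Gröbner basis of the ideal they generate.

This is the nonlinear analogue of row-reducing a linear system.

f_1 = yz - 12z, LT = yz.
f_2 = 4xy - 4xz + 8yz + 3y, LT = xy.
f_3 = -3x + 2z - 3, LT = x.

S(f_1,f_2): lcm = xyz. S = xz² - 2yz² - 12xz - ¾yz.
  leading term xz²: subtract (-⅓z²)·f_3 from xz² - 2yz² - 12xz - ¾yz → -2yz² + ⅔z³ - 12xz - ¾yz - z²
  leading term yz²: subtract (-2z)·f_1 from -2yz² + ⅔z³ - 12xz - ¾yz - z² → ⅔z³ - 12xz - ¾yz - 25z²
  leading term z³: no divisor's leading term divides it; move ⅔z³ to the remainder.
  leading term xz: subtract (4z)·f_3 from -12xz - ¾yz - 25z² → -¾yz - 33z² + 12z
  leading term yz: subtract (-¾)·f_1 from -¾yz - 33z² + 12z → -33z² + 3z
  leading term z²: no divisor's leading term divides it; move -33z² to the remainder.
  leading term z: no divisor's leading term divides it; move 3z to the remainder.
  remainder ⅔z³ - 33z² + 3z ≠ 0; add g_4 = ⅔z³ - 33z² + 3z to the basis.

S(f_2,f_3): lcm = xy. S = -xz + 8/3yz - ¼y.
  leading term xz: subtract (⅓z)·f_3 from -xz + 8/3yz - ¼y → 8/3yz - ⅔z² - ¼y + z
  leading term yz: subtract (8/3)·f_1 from 8/3yz - ⅔z² - ¼y + z → -⅔z² - ¼y + 33z
  leading term z²: no divisor's leading term divides it; move -⅔z² to the remainder.
  leading term y: no divisor's leading term divides it; move -¼y to the remainder.
  leading term z: no divisor's leading term divides it; move 33z to the remainder.
  remainder -⅔z² - ¼y + 33z ≠ 0; add g_5 = -⅔z² - ¼y + 33z to the basis.

S(f_1,g_5): lcm = yz². S = -⅜y² + 99/2yz - 12z².
  leading term y²: no divisor's leading term divides it; move -⅜y² to the remainder.
  leading term yz: subtract (99/2)·f_1 from 99/2yz - 12z² → -12z² + 594z
  leading term z²: subtract (18)·g_5 from -12z² + 594z → 9/2y
  leading term y: no divisor's leading term divides it; move 9/2y to the remainder.
  remainder -⅜y² + 9/2y ≠ 0; add g_6 = -⅜y² + 9/2y to the basis.

The other S-polynomials (S(f_1,f_3), S(f_1,g_4), S(f_2,g_4), S(f_3,g_4), S(f_2,g_5), S(f_3,g_5), S(g_4,g_5), S(f_1,g_6), S(f_2,g_6), S(f_3,g_6), S(g_4,g_6), S(g_5,g_6)) all reduce to 0 modulo the current basis, so we have a Gröbner basis.
Inter-reduce: drop elements whose leading term is divisible by another's, tail-reduce, and make monic.

G = {y² - 12y, yz - 12z, z² + ⅜y - 99/2z, x - ⅔z + 1}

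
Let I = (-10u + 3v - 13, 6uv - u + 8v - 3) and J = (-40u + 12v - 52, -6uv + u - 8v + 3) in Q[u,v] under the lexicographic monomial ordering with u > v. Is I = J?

Yes, the ideals are equal.

Equality of ideals is decidable: compute both reduced Gröbner bases (unique for the ordering) and check whether they agree.
Buchberger on the first generating set:
f_1 = -10u + 3v - 13, LT = u.
f_2 = 6uv - u + 8v - 3, LT = uv.

S(f_1,f_2): lcm = uv. S = 1/6u - 3/10v^2 - 1/30v + 1/2.
  reduce S modulo (f_1, f_2):
  remainder -3/10v^2 + 1/60v + 17/60 ≠ 0; add g_3 = -3/10v^2 + 1/60v + 17/60 to the basis.

The other S-polynomials (S(f_1,g_3), S(f_2,g_3)) all reduce to 0 modulo the current basis, so we have a Gröbner basis.
Inter-reduce: drop elements whose leading term is divisible by another's, tail-reduce, and make monic.
Reduced Gröbner basis: {u - 3/10v + 13/10, v^2 - 1/18v - 17/18}.

Buchberger on the second generating set:
h_1 = -40u + 12v - 52, LT = u.
h_2 = -6uv + u - 8v + 3, LT = uv.

S(h_1,h_2): lcm = uv. S = 1/6u - 3/10v^2 - 1/30v + 1/2.
  reduce S modulo (h_1, h_2):
  remainder -3/10v^2 + 1/60v + 17/60 ≠ 0; add k_3 = -3/10v^2 + 1/60v + 17/60 to the basis.

The other S-polynomials (S(h_1,k_3), S(h_2,k_3)) all reduce to 0 modulo the current basis, so we have a Gröbner basis.
Inter-reduce: drop elements whose leading term is divisible by another's, tail-reduce, and make monic.
Reduced Gröbner basis: {u - 3/10v + 13/10, v^2 - 1/18v - 17/18}.

The two bases agree; hence the ideals are identical.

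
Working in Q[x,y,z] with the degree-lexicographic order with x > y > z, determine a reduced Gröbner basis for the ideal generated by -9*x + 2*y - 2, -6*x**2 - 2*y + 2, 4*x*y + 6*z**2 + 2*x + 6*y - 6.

G = {y**2 + 19/4*y - 23/4, z**2 + 2/9*y - 2/9, x - 2/9*y + 2/9}

Buchberger's algorithm terminates because the ascending chain of leading-term ideals stabilizes.

f_1 = -9*x + 2*y - 2, LT = x.
f_2 = -6*x**2 - 2*y + 2, LT = x**2.
f_3 = 4*x*y + 6*z**2 + 2*x + 6*y - 6, LT = x*y.

S(f_1,f_2): lcm = x**2. S = -2/9*x*y + 2/9*x - 1/3*y + 1/3.
  reduce S modulo (f_1, f_2, f_3):
  remainder -4/81*y**2 - 19/81*y + 23/81 ≠ 0; add g_4 = -4/81*y**2 - 19/81*y + 23/81 to the basis.

S(f_1,f_3): lcm = x*y. S = -2/9*y**2 - 3/2*z**2 - 1/2*x - 23/18*y + 3/2.
  reduce S modulo (f_1, f_2, f_3, g_4):
  remainder -3/2*z**2 - 1/3*y + 1/3 ≠ 0; add g_5 = -3/2*z**2 - 1/3*y + 1/3 to the basis.

The other S-polynomials (S(f_2,f_3), S(f_1,g_4), S(f_2,g_4), S(f_3,g_4), S(f_1,g_5), S(f_2,g_5), S(f_3,g_5), S(g_4,g_5)) all reduce to 0 modulo the current basis, so we have a Gröbner basis.
Inter-reduce: drop elements whose leading term is divisible by another's, tail-reduce, and make monic.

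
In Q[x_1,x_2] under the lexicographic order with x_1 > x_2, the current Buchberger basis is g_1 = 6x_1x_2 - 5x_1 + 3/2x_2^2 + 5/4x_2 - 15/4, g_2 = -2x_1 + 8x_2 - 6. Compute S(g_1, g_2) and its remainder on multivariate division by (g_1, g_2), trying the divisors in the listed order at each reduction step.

lcm(LM(g_1), LM(g_2)) = x_1x_2.
S = (lcm/LT(g_1))·g_1 − (lcm/LT(g_2))·g_2 = -5/6x_1 + 17/4x_2^2 - 67/24x_2 - 5/8.
Reduce S modulo (g_1, g_2) in that order:
  leading term x_1: subtract (5/12)·g_2 from -5/6x_1 + 17/4x_2^2 - 67/24x_2 - 5/8 → 17/4x_2^2 - 49/8x_2 + 15/8
  leading term x_2^2: no divisor's leading term divides it; move 17/4x_2^2 to the remainder.
  leading term x_2: no divisor's leading term divides it; move -49/8x_2 to the remainder.
  leading term 1: no divisor's leading term divides it; move 15/8 to the remainder.
The remainder 17/4x_2^2 - 49/8x_2 + 15/8 is nonzero, so it would be added as the next basis element.

S(g_1, g_2) = -5/6x_1 + 17/4x_2^2 - 67/24x_2 - 5/8; remainder on division = 17/4x_2^2 - 49/8x_2 + 15/8.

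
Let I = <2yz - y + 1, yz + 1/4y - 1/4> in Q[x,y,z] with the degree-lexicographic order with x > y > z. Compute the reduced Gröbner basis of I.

G = {y - 1, z}

This is the nonlinear analogue of row-reducing a linear system.

f_1 = 2yz - y + 1, LT = yz.
f_2 = yz + 1/4y - 1/4, LT = yz.

S(f_1,f_2): lcm = yz. S = -3/4y + 3/4.
  leading term y: no divisor's leading term divides it; move -3/4y to the remainder.
  leading term 1: no divisor's leading term divides it; move 3/4 to the remainder.
  remainder -3/4y + 3/4 ≠ 0; add g_3 = -3/4y + 3/4 to the basis.

S(f_1,g_3): lcm = yz. S = -1/2y + z + 1/2.
  leading term y: subtract (2/3)·g_3 from -1/2y + z + 1/2 → z
  leading term z: no divisor's leading term divides it; move z to the remainder.
  remainder z ≠ 0; add g_4 = z to the basis.

S(f_2,g_3): lcm = yz. S = 1/4y + z - 1/4.
  leading term y: subtract (-1/3)·g_3 from 1/4y + z - 1/4 → z
  leading term z: subtract (1)·g_4 from z → 0
  remainder 0.

S(f_1,g_4): lcm = yz. S = -1/2y + 1/2.
  leading term y: subtract (2/3)·g_3 from -1/2y + 1/2 → 0
  remainder 0.

S(f_2,g_4): lcm = yz. S = 1/4y - 1/4.
  leading term y: subtract (-1/3)·g_3 from 1/4y - 1/4 → 0
  remainder 0.

S(g_3,g_4): leading monomials are coprime, so the S-polynomial reduces to 0 (Buchberger's first criterion).
Every S-polynomial of the final basis reduces to 0, so we have a Gröbner basis.
Inter-reduce: drop elements whose leading term is divisible by another's, tail-reduce, and make monic.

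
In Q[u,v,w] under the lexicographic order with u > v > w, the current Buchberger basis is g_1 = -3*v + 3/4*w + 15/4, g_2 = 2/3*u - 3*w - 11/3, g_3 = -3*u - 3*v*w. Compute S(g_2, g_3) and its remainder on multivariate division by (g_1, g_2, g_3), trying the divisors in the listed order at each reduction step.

lcm(LM(g_2), LM(g_3)) = u.
S = (lcm/LT(g_2))·g_2 − (lcm/LT(g_3))·g_3 = -v*w - 9/2*w - 11/2.
Reduce S modulo (g_1, g_2, g_3) in that order:
  leading term v*w: subtract (1/3*w)·g_1 from -v*w - 9/2*w - 11/2 → -1/4*w**2 - 23/4*w - 11/2
  leading term w**2: no divisor's leading term divides it; move -1/4*w**2 to the remainder.
  leading term w: no divisor's leading term divides it; move -23/4*w to the remainder.
  leading term 1: no divisor's leading term divides it; move -11/2 to the remainder.
The remainder -1/4*w**2 - 23/4*w - 11/2 is nonzero, so it would be added as the next basis element.
This is the inner loop of Buchberger's algorithm — each nonzero remainder becomes a new basis element.

S(g_2, g_3) = -v*w - 9/2*w - 11/2; remainder on division = -1/4*w**2 - 23/4*w - 11/2.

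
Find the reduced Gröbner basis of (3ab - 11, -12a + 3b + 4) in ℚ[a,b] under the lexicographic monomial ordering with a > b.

G = {a - ¼b - ⅓, b² + 4/3b - 44/3}

This is the nonlinear analogue of row-reducing a linear system.

f_1 = 3ab - 11, LT = ab.
f_2 = -12a + 3b + 4, LT = a.

S(f_1,f_2): lcm = ab. S = ¼b² + ⅓b - 11/3.
  leading term b²: no divisor's leading term divides it; move ¼b² to the remainder.
  leading term b: no divisor's leading term divides it; move ⅓b to the remainder.
  leading term 1: no divisor's leading term divides it; move -11/3 to the remainder.
  remainder ¼b² + ⅓b - 11/3 ≠ 0; add g_3 = ¼b² + ⅓b - 11/3 to the basis.

S(f_1,g_3): lcm = ab². S = -4/3ab + 44/3a - 11/3b.
  leading term ab: subtract (-4/9)·f_1 from -4/3ab + 44/3a - 11/3b → 44/3a - 11/3b - 44/9
  leading term a: subtract (-11/9)·f_2 from 44/3a - 11/3b - 44/9 → 0
  remainder 0.

S(f_2,g_3): leading monomials are coprime, so the S-polynomial reduces to 0 (Buchberger's first criterion).
Every S-polynomial of the final basis reduces to 0, so we have a Gröbner basis.
Inter-reduce: drop elements whose leading term is divisible by another's, tail-reduce, and make monic.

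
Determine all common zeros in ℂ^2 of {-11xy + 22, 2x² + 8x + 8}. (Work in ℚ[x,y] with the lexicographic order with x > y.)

Compute a lex Gröbner basis by Buchberger's algorithm.
f_1 = -11xy + 22, LT = xy.
f_2 = 2x² + 8x + 8, LT = x².

S(f_1,f_2): lcm = x²y. S = -4xy - 2x - 4y.
  leading term xy: subtract (4/11)·f_1 from -4xy - 2x - 4y → -2x - 4y - 8
  leading term x: no divisor's leading term divides it; move -2x to the remainder.
  leading term y: no divisor's leading term divides it; move -4y to the remainder.
  leading term 1: no divisor's leading term divides it; move -8 to the remainder.
  remainder -2x - 4y - 8 ≠ 0; add h_3 = -2x - 4y - 8 to the basis.

S(f_1,h_3): lcm = xy. S = -2y² - 4y - 2.
  leading term y²: no divisor's leading term divides it; move -2y² to the remainder.
  leading term y: no divisor's leading term divides it; move -4y to the remainder.
  leading term 1: no divisor's leading term divides it; move -2 to the remainder.
  remainder -2y² - 4y - 2 ≠ 0; add h_4 = -2y² - 4y - 2 to the basis.

The other S-polynomials (S(f_2,h_3), S(f_1,h_4), S(f_2,h_4), S(h_3,h_4)) all reduce to 0 modulo the current basis, so we have a Gröbner basis.
Inter-reduce: drop elements whose leading term is divisible by another's, tail-reduce, and make monic.
Reduced Gröbner basis: {x + 2y + 4, y² + 2y + 1}.

Since the basis is lex-ordered, y² + 2y + 1 is univariate in y. Its roots are {-1}. Back-substituting each root into the other basis elements fixes the other coordinates.
  y = -1: the earlier basis element becomes x + 2 = 0, giving x = -2 — point (-2, -1).
Each listed point satisfies every original equation (direct substitution).
Zero-dimensionality of the ideal guarantees finitely many solutions over ℂ.

{(-2, -1)}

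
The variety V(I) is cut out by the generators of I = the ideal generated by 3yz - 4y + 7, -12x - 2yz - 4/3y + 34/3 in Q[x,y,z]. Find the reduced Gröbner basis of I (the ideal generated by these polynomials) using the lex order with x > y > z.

f_1 = 3yz - 4y + 7, LT = yz.
f_2 = -12x - 2yz - 4/3y + 34/3, LT = x.

The S-polynomials (S(f_1,f_2)) all reduce to 0 modulo the current basis, so we have a Gröbner basis.

G = {x + 1/3y - 4/3, yz - 4/3y + 7/3}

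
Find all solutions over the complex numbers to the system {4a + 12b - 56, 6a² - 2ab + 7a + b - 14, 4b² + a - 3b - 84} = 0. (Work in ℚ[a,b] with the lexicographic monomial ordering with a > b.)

{(-1, 5)}

Compute a lex Gröbner basis by Buchberger's algorithm.
f_1 = 4a + 12b - 56, LT = a.
f_2 = 6a² - 2ab + 7a + b - 14, LT = a².
f_3 = a + 4b² - 3b - 84, LT = a.

S(f_1,f_2): lcm = a². S = 10/3ab - 91/6a - ⅙b + 7/3.
  leading term ab: subtract (⅚b)·f_1 from 10/3ab - 91/6a - ⅙b + 7/3 → -91/6a - 10b² + 93/2b + 7/3
  leading term a: subtract (-91/24)·f_1 from -91/6a - 10b² + 93/2b + 7/3 → -10b² + 92b - 210
  leading term b²: no divisor's leading term divides it; move -10b² to the remainder.
  leading term b: no divisor's leading term divides it; move 92b to the remainder.
  leading term 1: no divisor's leading term divides it; move -210 to the remainder.
  remainder -10b² + 92b - 210 ≠ 0; add h_4 = -10b² + 92b - 210 to the basis.

S(f_1,f_3): lcm = a. S = -4b² + 6b + 70.
  leading term b²: subtract (⅖)·h_4 from -4b² + 6b + 70 → -154/5b + 154
  leading term b: no divisor's leading term divides it; move -154/5b to the remainder.
  leading term 1: no divisor's leading term divides it; move 154 to the remainder.
  remainder -154/5b + 154 ≠ 0; add h_5 = -154/5b + 154 to the basis.

S(f_2,f_3): lcm = a². S = -4ab² + 8/3ab + 511/6a + ⅙b - 7/3.
  leading term ab²: subtract (-b²)·f_1 from -4ab² + 8/3ab + 511/6a + ⅙b - 7/3 → 8/3ab + 511/6a + 12b³ - 56b² + ⅙b - 7/3
  leading term ab: subtract (⅔b)·f_1 from 8/3ab + 511/6a + 12b³ - 56b² + ⅙b - 7/3 → 511/6a + 12b³ - 64b² + 75/2b - 7/3
  leading term a: subtract (511/24)·f_1 from 511/6a + 12b³ - 64b² + 75/2b - 7/3 → 12b³ - 64b² - 218b + 1190
  leading term b³: subtract (-6/5b)·h_4 from 12b³ - 64b² - 218b + 1190 → 232/5b² - 470b + 1190
  leading term b²: subtract (-116/25)·h_4 from 232/5b² - 470b + 1190 → -1078/25b + 1078/5
  leading term b: subtract (7/5)·h_5 from -1078/25b + 1078/5 → 0
  remainder 0.

S(f_1,h_4): leading monomials are coprime, so the S-polynomial reduces to 0 (Buchberger's first criterion).
S(f_2,h_4): leading monomials are coprime, so the S-polynomial reduces to 0 (Buchberger's first criterion).
S(f_3,h_4): leading monomials are coprime, so the S-polynomial reduces to 0 (Buchberger's first criterion).
S(f_1,h_5): leading monomials are coprime, so the S-polynomial reduces to 0 (Buchberger's first criterion).
S(f_2,h_5): leading monomials are coprime, so the S-polynomial reduces to 0 (Buchberger's first criterion).
S(f_3,h_5): leading monomials are coprime, so the S-polynomial reduces to 0 (Buchberger's first criterion).
S(h_4,h_5): lcm = b². S = -21/5b + 21.
  leading term b: subtract (3/22)·h_5 from -21/5b + 21 → 0
  remainder 0.

Every S-polynomial of the final basis reduces to 0, so we have a Gröbner basis.
Inter-reduce: drop elements whose leading term is divisible by another's, tail-reduce, and make monic.
Reduced Gröbner basis: {a + 1, b - 5}.

From the last basis element, b - 5 = 0, so b takes values in {5}. Each choice, substituted upward through the basis, yields the corresponding point(s) of the solution set.
  b = 5: the earlier basis element becomes a + 1 = 0, giving a = -1 — point (-1, 5).
Each listed point satisfies every original equation (direct substitution).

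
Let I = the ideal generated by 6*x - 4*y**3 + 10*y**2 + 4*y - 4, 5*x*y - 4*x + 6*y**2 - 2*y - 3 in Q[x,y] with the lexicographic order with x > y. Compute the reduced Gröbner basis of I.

G = {x - 2/3*y**3 + 5/3*y**2 + 2/3*y - 2/3, y**4 - 33/10*y**3 + 14/5*y**2 + 6/5*y - 17/10}

f_1 = 6*x - 4*y**3 + 10*y**2 + 4*y - 4, LT = x.
f_2 = 5*x*y - 4*x + 6*y**2 - 2*y - 3, LT = x*y.

S(f_1,f_2): lcm = x*y. S = 4/5*x - 2/3*y**4 + 5/3*y**3 - 8/15*y**2 - 4/15*y + 3/5.
  leading term x: subtract (2/15)·f_1 from 4/5*x - 2/3*y**4 + 5/3*y**3 - 8/15*y**2 - 4/15*y + 3/5 → -2/3*y**4 + 11/5*y**3 - 28/15*y**2 - 4/5*y + 17/15
  leading term y**4: no divisor's leading term divides it; move -2/3*y**4 to the remainder.
  leading term y**3: no divisor's leading term divides it; move 11/5*y**3 to the remainder.
  leading term y**2: no divisor's leading term divides it; move -28/15*y**2 to the remainder.
  leading term y: no divisor's leading term divides it; move -4/5*y to the remainder.
  leading term 1: no divisor's leading term divides it; move 17/15 to the remainder.
  remainder -2/3*y**4 + 11/5*y**3 - 28/15*y**2 - 4/5*y + 17/15 ≠ 0; add g_3 = -2/3*y**4 + 11/5*y**3 - 28/15*y**2 - 4/5*y + 17/15 to the basis.

The other S-polynomials (S(f_1,g_3), S(f_2,g_3)) all reduce to 0 modulo the current basis, so we have a Gröbner basis.
Inter-reduce: drop elements whose leading term is divisible by another's, tail-reduce, and make monic.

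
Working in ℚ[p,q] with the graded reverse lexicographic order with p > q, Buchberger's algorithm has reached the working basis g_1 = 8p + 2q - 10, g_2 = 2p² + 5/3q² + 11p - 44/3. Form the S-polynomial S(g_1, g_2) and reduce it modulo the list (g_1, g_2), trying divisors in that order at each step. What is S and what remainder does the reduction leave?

lcm(LM(g_1), LM(g_2)) = p².
S = (lcm/LT(g_1))·g_1 − (lcm/LT(g_2))·g_2 = ¼pq - ⅚q² - 27/4p + 22/3.
Reduce S modulo (g_1, g_2) in that order:
  leading term pq: subtract (1/32q)·g_1 from ¼pq - ⅚q² - 27/4p + 22/3 → -43/48q² - 27/4p + 5/16q + 22/3
  leading term q²: no divisor's leading term divides it; move -43/48q² to the remainder.
  leading term p: subtract (-27/32)·g_1 from -27/4p + 5/16q + 22/3 → 2q - 53/48
  leading term q: no divisor's leading term divides it; move 2q to the remainder.
  leading term 1: no divisor's leading term divides it; move -53/48 to the remainder.
The remainder -43/48q² + 2q - 53/48 is nonzero, so it would be added as the next basis element.
An S-polynomial is built so that the two leading terms cancel; whether anything survives reduction is exactly the Gröbner-basis criterion.

S(g_1, g_2) = ¼pq - ⅚q² - 27/4p + 22/3; remainder on division = -43/48q² + 2q - 53/48.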